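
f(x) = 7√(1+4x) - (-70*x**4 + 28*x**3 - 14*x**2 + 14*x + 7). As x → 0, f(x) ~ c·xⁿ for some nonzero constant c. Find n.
5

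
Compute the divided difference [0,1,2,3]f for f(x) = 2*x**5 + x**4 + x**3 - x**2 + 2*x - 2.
57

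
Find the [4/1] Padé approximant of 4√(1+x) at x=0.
(3*x**4/160 - x**3/10 + 9*x**2/10 + 24*x/5 + 4)/(7*x/10 + 1)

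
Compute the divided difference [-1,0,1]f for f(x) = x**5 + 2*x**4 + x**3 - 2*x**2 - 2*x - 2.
0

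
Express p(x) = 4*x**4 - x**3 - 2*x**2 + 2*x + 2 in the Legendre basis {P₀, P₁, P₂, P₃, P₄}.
(32/15)P₀ + (7/5)P₁ + (20/21)P₂ + (-2/5)P₃ + (32/35)P₄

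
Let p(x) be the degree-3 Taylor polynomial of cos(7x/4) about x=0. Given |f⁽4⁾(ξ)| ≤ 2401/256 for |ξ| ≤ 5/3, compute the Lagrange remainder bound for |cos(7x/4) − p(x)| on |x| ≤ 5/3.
1500625/497664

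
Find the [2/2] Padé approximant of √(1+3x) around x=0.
(45*x**2/16 + 15*x/4 + 1)/(9*x**2/16 + 9*x/4 + 1)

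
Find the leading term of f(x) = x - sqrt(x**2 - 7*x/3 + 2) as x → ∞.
7/6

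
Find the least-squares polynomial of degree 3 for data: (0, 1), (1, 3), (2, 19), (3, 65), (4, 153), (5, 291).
9/7 + (-24/7)x + (16/7)x² + (2)x³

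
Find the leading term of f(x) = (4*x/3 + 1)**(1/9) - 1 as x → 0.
4*x/27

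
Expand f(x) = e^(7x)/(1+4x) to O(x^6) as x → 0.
1 + 3*x + 25*x**2/2 + 43*x**3/6 + 571*x**4/8 - 17453*x**5/120 + O(x**6)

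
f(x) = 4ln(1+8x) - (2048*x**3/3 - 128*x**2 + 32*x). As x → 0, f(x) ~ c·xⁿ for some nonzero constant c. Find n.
4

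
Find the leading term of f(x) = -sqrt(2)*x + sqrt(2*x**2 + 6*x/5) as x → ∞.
3*sqrt(2)/10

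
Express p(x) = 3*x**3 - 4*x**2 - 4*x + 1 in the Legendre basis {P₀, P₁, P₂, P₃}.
(-1/3)P₀ + (-11/5)P₁ + (-8/3)P₂ + (6/5)P₃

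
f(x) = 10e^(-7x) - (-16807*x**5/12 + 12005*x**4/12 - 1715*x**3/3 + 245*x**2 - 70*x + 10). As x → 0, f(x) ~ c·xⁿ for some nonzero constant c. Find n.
6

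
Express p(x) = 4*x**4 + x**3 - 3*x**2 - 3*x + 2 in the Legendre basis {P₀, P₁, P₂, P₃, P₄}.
(9/5)P₀ + (-12/5)P₁ + (2/7)P₂ + (2/5)P₃ + (32/35)P₄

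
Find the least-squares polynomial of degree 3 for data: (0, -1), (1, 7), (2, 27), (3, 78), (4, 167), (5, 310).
-17/21 + (503/126)x + (79/84)x² + (77/36)x³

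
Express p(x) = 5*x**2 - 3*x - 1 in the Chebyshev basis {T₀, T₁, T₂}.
(3/2)T₀ + (-3)T₁ + (5/2)T₂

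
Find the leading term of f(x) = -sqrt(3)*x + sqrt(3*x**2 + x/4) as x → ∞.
sqrt(3)/24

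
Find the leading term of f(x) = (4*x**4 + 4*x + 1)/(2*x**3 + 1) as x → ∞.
2*x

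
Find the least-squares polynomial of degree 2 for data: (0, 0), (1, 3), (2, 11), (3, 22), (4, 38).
-2/35 + (17/14)x + (29/14)x²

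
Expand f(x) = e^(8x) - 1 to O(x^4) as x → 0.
8*x + 32*x**2 + 256*x**3/3 + O(x**4)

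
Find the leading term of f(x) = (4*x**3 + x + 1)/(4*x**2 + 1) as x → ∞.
x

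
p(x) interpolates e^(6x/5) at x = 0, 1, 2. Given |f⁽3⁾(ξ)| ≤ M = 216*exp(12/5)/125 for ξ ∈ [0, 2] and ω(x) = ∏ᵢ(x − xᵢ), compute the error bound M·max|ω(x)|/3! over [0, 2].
8*sqrt(3)*exp(12/5)/125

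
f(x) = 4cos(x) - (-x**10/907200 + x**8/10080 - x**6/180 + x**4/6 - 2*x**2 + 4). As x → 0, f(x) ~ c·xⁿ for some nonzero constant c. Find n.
12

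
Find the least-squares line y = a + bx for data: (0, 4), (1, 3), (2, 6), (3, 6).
a = 17/5, b = 9/10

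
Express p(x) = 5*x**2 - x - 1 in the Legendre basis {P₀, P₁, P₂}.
(2/3)P₀ - P₁ + (10/3)P₂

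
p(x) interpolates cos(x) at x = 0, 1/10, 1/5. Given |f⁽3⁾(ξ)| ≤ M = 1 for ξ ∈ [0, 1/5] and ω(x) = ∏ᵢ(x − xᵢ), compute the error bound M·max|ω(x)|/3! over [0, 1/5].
sqrt(3)/27000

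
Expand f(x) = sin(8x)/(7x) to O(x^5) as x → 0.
8/7 - 256*x**2/21 + 4096*x**4/105 + O(x**5)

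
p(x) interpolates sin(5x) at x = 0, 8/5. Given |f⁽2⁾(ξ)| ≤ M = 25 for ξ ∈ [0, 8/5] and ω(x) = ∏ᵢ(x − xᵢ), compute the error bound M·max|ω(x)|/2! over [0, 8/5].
8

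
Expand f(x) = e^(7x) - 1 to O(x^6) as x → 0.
7*x + 49*x**2/2 + 343*x**3/6 + 2401*x**4/24 + 16807*x**5/120 + O(x**6)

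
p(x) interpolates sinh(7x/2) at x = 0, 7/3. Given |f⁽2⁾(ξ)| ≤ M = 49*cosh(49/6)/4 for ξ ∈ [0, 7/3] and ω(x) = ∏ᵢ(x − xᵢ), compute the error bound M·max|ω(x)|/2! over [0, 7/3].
2401*cosh(49/6)/288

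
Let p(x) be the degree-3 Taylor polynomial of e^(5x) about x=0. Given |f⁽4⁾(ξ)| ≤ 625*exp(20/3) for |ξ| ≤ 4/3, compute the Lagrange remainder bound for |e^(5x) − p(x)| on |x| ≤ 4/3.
20000*exp(20/3)/243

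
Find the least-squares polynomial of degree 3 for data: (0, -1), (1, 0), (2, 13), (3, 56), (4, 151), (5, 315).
-1 + (25/14)x + (-111/28)x² + (13/4)x³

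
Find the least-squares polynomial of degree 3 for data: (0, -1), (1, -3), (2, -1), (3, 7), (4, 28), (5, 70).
-155/126 + (5/108)x + (-523/252)x² + (53/54)x³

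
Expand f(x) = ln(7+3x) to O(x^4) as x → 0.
log(7) + 3*x/7 - 9*x**2/98 + 9*x**3/343 + O(x**4)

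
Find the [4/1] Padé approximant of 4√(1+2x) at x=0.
(3*x**4/10 - 4*x**3/5 + 18*x**2/5 + 48*x/5 + 4)/(7*x/5 + 1)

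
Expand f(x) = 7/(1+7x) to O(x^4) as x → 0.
7 - 49*x + 343*x**2 - 2401*x**3 + O(x**4)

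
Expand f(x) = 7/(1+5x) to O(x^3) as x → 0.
7 - 35*x + 175*x**2 + O(x**3)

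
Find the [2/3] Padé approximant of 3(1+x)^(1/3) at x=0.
(7*x**2/6 + 4*x + 3)/(-x**3/162 + x**2/6 + x + 1)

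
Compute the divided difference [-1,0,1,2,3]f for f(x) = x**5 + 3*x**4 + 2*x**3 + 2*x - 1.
8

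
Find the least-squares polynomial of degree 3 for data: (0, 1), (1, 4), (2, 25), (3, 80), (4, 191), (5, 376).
8/9 + (631/378)x + (-85/63)x² + (173/54)x³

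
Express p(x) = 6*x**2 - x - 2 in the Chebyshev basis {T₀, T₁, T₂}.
T₀ - T₁ + (3)T₂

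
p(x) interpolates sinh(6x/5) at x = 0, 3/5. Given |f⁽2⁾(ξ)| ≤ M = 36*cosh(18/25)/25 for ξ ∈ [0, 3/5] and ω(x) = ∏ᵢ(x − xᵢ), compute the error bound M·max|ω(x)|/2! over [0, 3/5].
81*cosh(18/25)/1250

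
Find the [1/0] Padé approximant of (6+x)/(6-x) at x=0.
x/3 + 1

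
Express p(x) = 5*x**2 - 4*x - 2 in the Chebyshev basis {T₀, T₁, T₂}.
(1/2)T₀ + (-4)T₁ + (5/2)T₂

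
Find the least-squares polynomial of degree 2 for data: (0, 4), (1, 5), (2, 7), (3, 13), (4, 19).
4 + (-1/5)x + x²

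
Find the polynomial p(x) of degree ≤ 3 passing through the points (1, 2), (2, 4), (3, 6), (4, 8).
2*x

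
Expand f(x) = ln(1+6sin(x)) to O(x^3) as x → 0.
6*x - 18*x**2 + O(x**3)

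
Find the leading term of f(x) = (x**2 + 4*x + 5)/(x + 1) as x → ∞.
x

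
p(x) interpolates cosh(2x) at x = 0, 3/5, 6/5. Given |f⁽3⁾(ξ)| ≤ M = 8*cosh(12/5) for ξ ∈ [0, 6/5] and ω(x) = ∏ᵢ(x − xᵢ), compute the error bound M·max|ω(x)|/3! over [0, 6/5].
8*sqrt(3)*cosh(12/5)/125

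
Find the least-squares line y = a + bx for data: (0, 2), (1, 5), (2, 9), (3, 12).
a = 19/10, b = 17/5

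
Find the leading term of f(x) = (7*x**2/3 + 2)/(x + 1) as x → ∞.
7*x/3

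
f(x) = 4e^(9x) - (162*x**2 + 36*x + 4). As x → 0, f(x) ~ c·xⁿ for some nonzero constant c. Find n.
3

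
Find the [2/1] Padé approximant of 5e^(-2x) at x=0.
(10*x**2/3 - 20*x/3 + 5)/(2*x/3 + 1)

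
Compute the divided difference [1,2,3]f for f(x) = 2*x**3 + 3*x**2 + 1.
15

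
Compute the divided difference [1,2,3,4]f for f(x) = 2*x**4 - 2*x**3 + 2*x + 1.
18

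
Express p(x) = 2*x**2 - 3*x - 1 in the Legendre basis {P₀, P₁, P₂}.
(-1/3)P₀ + (-3)P₁ + (4/3)P₂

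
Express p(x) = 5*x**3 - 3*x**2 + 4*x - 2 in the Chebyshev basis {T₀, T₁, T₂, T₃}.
(-7/2)T₀ + (31/4)T₁ + (-3/2)T₂ + (5/4)T₃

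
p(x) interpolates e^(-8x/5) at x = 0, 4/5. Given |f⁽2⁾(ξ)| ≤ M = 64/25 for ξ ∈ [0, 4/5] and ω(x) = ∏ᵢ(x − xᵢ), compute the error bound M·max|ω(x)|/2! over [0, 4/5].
128/625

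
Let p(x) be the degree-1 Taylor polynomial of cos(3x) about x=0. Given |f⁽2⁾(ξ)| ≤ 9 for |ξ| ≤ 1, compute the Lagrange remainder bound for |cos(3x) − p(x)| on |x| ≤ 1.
9/2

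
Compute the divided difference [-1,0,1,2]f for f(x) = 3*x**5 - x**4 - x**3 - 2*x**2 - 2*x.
12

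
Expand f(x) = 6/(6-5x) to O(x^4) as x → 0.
1 + 5*x/6 + 25*x**2/36 + 125*x**3/216 + O(x**4)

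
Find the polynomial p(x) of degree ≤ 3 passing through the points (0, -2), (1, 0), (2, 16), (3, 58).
2*x**3 + x**2 - x - 2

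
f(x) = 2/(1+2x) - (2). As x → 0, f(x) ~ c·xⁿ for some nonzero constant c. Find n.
1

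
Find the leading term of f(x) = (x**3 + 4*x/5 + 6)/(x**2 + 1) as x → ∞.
x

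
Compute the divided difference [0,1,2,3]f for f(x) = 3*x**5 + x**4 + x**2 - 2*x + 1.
81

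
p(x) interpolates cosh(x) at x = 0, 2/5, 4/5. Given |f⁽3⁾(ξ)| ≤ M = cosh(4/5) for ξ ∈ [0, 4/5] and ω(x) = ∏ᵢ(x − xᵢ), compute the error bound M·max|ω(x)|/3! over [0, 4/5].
8*sqrt(3)*cosh(4/5)/3375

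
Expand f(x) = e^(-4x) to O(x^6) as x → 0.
1 - 4*x + 8*x**2 - 32*x**3/3 + 32*x**4/3 - 128*x**5/15 + O(x**6)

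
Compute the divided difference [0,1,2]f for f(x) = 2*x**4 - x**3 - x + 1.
11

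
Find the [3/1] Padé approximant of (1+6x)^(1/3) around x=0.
(-8*x**3/3 + 4*x**2 + 6*x + 1)/(4*x + 1)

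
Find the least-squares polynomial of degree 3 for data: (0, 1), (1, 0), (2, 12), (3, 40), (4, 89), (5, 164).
58/63 + (-998/189)x + (244/63)x² + (20/27)x³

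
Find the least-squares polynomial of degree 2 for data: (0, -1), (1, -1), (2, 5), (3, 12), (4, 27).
-34/35 + (-137/70)x + (31/14)x²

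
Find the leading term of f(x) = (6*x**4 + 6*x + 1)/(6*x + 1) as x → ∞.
x**3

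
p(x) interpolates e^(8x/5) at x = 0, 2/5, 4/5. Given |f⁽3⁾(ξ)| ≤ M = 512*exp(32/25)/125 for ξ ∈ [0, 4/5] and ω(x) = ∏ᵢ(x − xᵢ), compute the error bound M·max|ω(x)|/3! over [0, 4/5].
4096*sqrt(3)*exp(32/25)/421875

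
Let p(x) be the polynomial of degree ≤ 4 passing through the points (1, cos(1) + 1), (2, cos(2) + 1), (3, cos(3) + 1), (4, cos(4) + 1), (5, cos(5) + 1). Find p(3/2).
35*cos(2)/32 + 7*cos(4)/32 - 5*cos(5)/128 + 35*cos(1)/128 - 35*cos(3)/64 + 1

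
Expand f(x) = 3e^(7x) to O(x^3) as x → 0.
3 + 21*x + 147*x**2/2 + O(x**3)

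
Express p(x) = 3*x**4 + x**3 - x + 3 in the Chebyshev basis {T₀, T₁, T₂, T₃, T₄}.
(33/8)T₀ + (-1/4)T₁ + (3/2)T₂ + (1/4)T₃ + (3/8)T₄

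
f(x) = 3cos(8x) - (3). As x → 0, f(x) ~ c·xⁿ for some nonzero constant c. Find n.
2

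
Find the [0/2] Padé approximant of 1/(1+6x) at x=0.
1/(6*x + 1)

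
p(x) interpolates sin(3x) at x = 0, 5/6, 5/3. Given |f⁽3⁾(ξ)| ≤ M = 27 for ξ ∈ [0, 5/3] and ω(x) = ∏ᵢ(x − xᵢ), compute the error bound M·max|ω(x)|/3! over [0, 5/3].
125*sqrt(3)/216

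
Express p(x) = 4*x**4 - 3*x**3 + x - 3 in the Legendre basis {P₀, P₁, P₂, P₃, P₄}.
(-11/5)P₀ + (-4/5)P₁ + (16/7)P₂ + (-6/5)P₃ + (32/35)P₄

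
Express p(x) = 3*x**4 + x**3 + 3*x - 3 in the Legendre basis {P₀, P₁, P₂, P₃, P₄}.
(-12/5)P₀ + (18/5)P₁ + (12/7)P₂ + (2/5)P₃ + (24/35)P₄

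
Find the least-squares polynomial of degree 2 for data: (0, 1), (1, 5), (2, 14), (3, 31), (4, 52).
1 + (4/5)x + (3)x²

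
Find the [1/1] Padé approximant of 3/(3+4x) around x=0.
1/(4*x/3 + 1)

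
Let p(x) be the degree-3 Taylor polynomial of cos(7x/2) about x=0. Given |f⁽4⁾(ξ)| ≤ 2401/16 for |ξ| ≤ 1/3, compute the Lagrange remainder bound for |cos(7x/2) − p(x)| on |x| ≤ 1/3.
2401/31104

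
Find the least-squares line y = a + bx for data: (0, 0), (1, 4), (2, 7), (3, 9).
a = 1/2, b = 3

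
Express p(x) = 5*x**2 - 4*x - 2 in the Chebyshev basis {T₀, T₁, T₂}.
(1/2)T₀ + (-4)T₁ + (5/2)T₂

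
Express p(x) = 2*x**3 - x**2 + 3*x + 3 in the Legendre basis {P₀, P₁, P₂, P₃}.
(8/3)P₀ + (21/5)P₁ + (-2/3)P₂ + (4/5)P₃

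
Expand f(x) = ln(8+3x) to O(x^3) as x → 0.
log(8) + 3*x/8 - 9*x**2/128 + O(x**3)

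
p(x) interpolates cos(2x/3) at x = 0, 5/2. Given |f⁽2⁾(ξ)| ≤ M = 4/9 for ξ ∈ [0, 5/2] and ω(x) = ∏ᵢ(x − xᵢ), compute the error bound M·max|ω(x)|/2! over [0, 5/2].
25/72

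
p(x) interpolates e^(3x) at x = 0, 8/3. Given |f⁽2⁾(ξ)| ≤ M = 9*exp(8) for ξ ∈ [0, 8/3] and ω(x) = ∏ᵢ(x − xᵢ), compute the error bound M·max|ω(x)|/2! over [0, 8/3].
8*exp(8)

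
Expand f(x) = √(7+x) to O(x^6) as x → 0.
sqrt(7) + sqrt(7)*x/14 - sqrt(7)*x**2/392 + sqrt(7)*x**3/5488 - 5*sqrt(7)*x**4/307328 + sqrt(7)*x**5/614656 + O(x**6)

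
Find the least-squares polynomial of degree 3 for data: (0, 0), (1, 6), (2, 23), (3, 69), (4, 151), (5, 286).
5/42 + (781/252)x + (5/42)x² + (77/36)x³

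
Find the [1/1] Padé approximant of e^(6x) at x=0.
(3*x + 1)/(1 - 3*x)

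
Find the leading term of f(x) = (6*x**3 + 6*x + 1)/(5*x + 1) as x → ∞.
6*x**2/5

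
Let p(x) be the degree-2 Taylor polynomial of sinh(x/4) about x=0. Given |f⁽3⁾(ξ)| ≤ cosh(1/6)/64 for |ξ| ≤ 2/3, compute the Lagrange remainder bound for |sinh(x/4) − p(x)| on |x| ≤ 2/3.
cosh(1/6)/1296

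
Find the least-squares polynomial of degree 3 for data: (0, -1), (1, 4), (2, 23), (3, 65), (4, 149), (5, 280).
-20/21 + (311/126)x + (10/21)x² + (37/18)x³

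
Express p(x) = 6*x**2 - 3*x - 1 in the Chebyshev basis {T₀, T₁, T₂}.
(2)T₀ + (-3)T₁ + (3)T₂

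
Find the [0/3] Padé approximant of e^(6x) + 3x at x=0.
1/(-441*x**3 + 63*x**2 - 9*x + 1)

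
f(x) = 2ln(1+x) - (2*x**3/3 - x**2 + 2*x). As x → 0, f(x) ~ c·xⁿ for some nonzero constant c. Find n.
4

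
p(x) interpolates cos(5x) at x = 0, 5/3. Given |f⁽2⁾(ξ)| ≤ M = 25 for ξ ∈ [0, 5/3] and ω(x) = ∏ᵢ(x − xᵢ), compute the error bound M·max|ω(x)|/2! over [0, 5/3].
625/72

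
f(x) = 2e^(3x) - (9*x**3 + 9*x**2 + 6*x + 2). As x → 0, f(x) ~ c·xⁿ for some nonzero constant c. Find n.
4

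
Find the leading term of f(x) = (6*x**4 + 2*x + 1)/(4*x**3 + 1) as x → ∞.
3*x/2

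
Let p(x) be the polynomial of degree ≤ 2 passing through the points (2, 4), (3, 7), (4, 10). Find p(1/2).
-1/2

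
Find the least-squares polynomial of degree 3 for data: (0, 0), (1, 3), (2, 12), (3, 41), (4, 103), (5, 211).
5/126 + (3067/756)x + (-433/126)x² + (239/108)x³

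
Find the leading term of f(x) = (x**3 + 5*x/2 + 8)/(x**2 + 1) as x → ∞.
x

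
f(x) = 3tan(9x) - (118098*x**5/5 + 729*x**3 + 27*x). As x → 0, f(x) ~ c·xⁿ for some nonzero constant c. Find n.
7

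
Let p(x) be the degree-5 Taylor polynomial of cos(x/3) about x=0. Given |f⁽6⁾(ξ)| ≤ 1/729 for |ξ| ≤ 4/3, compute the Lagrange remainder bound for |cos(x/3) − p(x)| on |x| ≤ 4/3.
256/23914845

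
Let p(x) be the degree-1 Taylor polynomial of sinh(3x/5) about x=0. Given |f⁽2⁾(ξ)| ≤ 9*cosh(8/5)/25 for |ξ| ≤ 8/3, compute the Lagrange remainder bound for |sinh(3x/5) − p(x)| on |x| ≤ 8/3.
32*cosh(8/5)/25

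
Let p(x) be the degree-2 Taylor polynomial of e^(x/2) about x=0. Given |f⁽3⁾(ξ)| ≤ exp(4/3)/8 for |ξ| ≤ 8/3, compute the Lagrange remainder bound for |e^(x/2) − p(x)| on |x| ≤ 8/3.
32*exp(4/3)/81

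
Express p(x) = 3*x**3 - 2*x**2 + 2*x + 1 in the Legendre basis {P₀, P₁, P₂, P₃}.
(1/3)P₀ + (19/5)P₁ + (-4/3)P₂ + (6/5)P₃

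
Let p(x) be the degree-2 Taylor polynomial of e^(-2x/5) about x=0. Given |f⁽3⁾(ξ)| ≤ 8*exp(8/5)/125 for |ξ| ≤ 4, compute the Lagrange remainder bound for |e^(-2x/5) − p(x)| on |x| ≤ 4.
256*exp(8/5)/375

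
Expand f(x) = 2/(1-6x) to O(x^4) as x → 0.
2 + 12*x + 72*x**2 + 432*x**3 + O(x**4)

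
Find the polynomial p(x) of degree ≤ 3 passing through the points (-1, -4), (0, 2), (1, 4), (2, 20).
3*x**3 - 2*x**2 + x + 2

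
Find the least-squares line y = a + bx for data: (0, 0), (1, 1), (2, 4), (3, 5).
a = -1/5, b = 9/5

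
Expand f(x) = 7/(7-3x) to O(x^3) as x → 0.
1 + 3*x/7 + 9*x**2/49 + O(x**3)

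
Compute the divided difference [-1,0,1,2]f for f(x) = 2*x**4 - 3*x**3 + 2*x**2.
1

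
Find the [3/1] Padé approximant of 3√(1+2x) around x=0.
(-3*x**3/8 + 9*x**2/4 + 27*x/4 + 3)/(5*x/4 + 1)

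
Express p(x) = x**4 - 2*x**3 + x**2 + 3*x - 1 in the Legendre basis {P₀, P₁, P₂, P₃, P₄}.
(-7/15)P₀ + (9/5)P₁ + (26/21)P₂ + (-4/5)P₃ + (8/35)P₄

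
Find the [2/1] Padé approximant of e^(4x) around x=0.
(8*x**2/3 + 8*x/3 + 1)/(1 - 4*x/3)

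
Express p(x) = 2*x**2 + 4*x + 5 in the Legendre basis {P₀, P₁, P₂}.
(17/3)P₀ + (4)P₁ + (4/3)P₂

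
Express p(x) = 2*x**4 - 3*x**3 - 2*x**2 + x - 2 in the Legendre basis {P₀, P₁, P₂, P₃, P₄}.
(-34/15)P₀ + (-4/5)P₁ + (-4/21)P₂ + (-6/5)P₃ + (16/35)P₄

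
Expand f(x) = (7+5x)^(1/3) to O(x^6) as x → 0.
7**(1/3) + 5*7**(1/3)*x/21 - 25*7**(1/3)*x**2/441 + 625*7**(1/3)*x**3/27783 - 6250*7**(1/3)*x**4/583443 + 68750*7**(1/3)*x**5/12252303 + O(x**6)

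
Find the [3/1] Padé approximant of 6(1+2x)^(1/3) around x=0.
(-16*x**3/27 + 8*x**2/3 + 12*x + 6)/(4*x/3 + 1)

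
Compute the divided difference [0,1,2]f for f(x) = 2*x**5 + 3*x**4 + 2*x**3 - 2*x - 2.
57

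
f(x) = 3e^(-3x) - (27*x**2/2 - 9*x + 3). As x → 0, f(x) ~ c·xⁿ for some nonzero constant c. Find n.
3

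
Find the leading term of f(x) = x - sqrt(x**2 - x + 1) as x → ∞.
1/2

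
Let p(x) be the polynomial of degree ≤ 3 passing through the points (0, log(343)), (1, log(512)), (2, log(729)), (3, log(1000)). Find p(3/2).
log(432*3456**(1/8)*35**(13/16)/35)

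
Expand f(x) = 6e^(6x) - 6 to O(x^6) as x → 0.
36*x + 108*x**2 + 216*x**3 + 324*x**4 + 1944*x**5/5 + O(x**6)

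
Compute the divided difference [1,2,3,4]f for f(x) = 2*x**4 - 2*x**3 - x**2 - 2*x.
18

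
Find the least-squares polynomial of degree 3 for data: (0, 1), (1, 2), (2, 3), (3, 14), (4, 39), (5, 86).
10/9 + (755/378)x + (-167/63)x² + (61/54)x³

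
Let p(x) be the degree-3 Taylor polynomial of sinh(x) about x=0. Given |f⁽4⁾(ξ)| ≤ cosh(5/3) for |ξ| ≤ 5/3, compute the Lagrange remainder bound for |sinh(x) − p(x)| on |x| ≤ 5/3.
625*cosh(5/3)/1944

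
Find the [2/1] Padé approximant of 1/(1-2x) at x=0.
1/(1 - 2*x)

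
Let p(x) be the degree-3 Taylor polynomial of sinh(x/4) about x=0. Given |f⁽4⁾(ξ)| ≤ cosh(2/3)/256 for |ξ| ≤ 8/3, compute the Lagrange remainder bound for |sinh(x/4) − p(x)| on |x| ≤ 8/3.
2*cosh(2/3)/243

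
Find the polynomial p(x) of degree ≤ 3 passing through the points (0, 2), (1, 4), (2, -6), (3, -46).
-3*x**3 + 3*x**2 + 2*x + 2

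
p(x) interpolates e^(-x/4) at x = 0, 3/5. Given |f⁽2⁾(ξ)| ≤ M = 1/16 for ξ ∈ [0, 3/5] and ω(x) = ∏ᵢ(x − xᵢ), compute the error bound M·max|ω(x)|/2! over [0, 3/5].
9/3200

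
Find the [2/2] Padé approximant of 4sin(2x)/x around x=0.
(8 - 56*x**2/15)/(x**2/5 + 1)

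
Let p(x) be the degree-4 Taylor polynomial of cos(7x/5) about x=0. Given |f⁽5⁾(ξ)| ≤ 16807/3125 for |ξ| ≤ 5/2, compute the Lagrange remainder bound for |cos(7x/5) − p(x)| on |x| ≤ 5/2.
16807/3840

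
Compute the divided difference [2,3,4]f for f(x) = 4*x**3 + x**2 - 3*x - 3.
37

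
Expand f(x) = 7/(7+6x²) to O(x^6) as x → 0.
1 - 6*x**2/7 + 36*x**4/49 + O(x**6)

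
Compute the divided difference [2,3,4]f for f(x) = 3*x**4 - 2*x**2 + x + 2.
163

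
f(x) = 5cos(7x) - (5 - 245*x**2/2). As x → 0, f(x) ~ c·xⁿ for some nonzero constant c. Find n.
4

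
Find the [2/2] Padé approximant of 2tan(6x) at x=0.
12*x/(1 - 12*x**2)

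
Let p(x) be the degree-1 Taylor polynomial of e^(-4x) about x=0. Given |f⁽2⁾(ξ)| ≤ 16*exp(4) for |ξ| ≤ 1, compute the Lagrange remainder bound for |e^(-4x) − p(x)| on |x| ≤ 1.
8*exp(4)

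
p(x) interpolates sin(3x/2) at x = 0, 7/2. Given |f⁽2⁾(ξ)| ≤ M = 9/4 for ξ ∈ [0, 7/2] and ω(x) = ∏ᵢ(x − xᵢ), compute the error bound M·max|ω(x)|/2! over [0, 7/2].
441/128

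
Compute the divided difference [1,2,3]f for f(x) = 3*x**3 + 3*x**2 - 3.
21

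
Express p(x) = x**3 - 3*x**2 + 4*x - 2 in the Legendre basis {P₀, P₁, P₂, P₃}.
(-3)P₀ + (23/5)P₁ + (-2)P₂ + (2/5)P₃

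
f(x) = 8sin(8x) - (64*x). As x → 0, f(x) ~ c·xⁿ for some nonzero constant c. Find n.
3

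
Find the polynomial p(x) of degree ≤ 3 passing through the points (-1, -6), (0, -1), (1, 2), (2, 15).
2*x**3 - x**2 + 2*x - 1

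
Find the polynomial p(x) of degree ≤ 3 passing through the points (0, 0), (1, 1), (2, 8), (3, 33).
2*x**3 - 3*x**2 + 2*x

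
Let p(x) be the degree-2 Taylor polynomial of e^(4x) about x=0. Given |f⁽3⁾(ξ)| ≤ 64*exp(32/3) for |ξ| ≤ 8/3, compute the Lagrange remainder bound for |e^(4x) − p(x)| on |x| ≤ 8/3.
16384*exp(32/3)/81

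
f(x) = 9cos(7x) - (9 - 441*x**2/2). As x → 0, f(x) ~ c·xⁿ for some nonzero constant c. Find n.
4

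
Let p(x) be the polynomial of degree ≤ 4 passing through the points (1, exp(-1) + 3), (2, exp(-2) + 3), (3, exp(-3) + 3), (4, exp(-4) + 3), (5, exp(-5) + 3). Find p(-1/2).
(-2772*exp(3) - 1540*e + 315 + 2970*exp(2) + 384*exp(5) + 1155*exp(4))*exp(-5)/128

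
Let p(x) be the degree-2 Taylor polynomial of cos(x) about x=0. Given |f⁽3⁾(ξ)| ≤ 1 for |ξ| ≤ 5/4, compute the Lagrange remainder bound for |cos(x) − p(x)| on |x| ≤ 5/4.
125/384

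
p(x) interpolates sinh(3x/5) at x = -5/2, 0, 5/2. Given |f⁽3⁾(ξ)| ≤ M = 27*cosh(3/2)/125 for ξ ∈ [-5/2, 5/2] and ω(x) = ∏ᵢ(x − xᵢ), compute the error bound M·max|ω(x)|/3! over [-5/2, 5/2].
sqrt(3)*cosh(3/2)/8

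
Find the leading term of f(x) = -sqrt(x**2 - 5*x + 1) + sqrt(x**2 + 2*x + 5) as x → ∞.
7/2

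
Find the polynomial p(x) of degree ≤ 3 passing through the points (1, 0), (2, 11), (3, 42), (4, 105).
2*x**3 - 2*x**2 + 3*x - 3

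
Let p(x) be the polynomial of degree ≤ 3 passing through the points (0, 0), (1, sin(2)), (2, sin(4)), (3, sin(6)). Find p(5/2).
15*sin(4)/16 - 5*sin(2)/16 + 5*sin(6)/16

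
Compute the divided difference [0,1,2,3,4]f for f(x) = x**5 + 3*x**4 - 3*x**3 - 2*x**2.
13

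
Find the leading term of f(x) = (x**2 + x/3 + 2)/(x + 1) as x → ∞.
x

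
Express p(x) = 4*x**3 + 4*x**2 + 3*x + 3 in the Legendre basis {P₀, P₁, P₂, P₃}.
(13/3)P₀ + (27/5)P₁ + (8/3)P₂ + (8/5)P₃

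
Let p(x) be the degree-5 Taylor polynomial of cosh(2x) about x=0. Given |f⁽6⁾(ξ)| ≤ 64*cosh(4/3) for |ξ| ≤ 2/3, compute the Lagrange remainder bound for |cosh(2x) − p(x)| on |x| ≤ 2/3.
256*cosh(4/3)/32805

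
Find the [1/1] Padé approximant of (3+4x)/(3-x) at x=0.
(4*x/3 + 1)/(1 - x/3)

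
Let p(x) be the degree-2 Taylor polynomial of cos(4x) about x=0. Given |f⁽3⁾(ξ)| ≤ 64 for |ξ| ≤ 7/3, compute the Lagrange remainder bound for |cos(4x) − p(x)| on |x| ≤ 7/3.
10976/81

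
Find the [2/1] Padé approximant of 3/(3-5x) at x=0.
1/(1 - 5*x/3)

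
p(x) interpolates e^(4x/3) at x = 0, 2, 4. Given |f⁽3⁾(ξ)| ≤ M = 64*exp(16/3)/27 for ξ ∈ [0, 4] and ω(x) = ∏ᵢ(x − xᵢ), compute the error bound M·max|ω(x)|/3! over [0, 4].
512*sqrt(3)*exp(16/3)/729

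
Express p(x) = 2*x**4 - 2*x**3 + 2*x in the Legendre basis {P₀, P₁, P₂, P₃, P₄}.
(2/5)P₀ + (4/5)P₁ + (8/7)P₂ + (-4/5)P₃ + (16/35)P₄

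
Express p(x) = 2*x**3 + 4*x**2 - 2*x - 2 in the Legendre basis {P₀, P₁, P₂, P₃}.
(-2/3)P₀ + (-4/5)P₁ + (8/3)P₂ + (4/5)P₃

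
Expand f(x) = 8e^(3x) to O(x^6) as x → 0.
8 + 24*x + 36*x**2 + 36*x**3 + 27*x**4 + 81*x**5/5 + O(x**6)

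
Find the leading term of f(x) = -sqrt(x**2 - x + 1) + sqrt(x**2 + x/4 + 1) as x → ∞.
5/8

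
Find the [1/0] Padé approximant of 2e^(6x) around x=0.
12*x + 2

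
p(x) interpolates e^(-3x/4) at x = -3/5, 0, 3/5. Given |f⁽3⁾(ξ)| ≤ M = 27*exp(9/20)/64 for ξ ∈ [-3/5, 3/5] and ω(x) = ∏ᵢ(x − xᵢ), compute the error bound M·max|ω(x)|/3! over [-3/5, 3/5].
27*sqrt(3)*exp(9/20)/8000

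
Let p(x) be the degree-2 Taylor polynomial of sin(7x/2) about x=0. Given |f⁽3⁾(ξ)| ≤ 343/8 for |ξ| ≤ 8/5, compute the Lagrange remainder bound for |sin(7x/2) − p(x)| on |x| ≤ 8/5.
10976/375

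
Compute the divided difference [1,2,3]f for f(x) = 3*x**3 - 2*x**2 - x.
16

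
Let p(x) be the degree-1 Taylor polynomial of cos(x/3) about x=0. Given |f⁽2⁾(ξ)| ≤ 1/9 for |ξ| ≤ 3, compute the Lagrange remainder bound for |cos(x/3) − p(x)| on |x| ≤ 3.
1/2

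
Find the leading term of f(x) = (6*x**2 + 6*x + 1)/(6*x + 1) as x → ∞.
x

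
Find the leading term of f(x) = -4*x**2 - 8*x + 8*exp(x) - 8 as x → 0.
4*x**3/3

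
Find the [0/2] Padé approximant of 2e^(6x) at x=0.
2/(18*x**2 - 6*x + 1)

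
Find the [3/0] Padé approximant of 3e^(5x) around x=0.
125*x**3/2 + 75*x**2/2 + 15*x + 3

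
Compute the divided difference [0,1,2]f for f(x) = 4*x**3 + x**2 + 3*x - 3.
13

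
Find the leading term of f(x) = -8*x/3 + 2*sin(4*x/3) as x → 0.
-64*x**3/81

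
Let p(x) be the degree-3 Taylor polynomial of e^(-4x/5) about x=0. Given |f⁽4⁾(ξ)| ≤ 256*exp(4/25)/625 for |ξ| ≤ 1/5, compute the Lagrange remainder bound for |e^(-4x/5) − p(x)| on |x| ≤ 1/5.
32*exp(4/25)/1171875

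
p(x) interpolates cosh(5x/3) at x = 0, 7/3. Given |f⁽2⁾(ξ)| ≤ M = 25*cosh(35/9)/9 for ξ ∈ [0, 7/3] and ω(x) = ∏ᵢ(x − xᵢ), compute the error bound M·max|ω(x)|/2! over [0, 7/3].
1225*cosh(35/9)/648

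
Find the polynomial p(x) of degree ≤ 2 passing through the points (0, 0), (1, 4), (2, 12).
2*x**2 + 2*x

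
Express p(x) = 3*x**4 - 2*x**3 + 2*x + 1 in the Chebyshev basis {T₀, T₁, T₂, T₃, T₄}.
(17/8)T₀ + (1/2)T₁ + (3/2)T₂ + (-1/2)T₃ + (3/8)T₄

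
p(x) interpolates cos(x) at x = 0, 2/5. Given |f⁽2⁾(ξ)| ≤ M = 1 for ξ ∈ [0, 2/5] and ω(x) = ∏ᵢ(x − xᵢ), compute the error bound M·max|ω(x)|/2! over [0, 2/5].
1/50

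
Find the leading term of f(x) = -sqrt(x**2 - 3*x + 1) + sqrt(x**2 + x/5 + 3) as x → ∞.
8/5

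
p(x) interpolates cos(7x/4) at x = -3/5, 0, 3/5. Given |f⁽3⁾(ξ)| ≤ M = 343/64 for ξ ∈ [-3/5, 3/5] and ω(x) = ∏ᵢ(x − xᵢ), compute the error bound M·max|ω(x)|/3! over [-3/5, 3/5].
343*sqrt(3)/8000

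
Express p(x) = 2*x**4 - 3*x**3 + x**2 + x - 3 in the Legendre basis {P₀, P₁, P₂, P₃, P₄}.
(-34/15)P₀ + (-4/5)P₁ + (38/21)P₂ + (-6/5)P₃ + (16/35)P₄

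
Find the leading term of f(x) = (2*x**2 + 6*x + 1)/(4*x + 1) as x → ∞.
x/2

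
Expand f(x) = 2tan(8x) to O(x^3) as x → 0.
16*x + O(x**3)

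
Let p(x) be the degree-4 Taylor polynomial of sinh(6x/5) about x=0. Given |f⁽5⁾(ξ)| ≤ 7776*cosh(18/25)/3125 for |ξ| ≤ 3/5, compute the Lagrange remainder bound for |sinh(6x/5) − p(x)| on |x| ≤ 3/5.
78732*cosh(18/25)/48828125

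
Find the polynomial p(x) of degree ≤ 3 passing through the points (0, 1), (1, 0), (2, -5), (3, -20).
-x**3 + x**2 - x + 1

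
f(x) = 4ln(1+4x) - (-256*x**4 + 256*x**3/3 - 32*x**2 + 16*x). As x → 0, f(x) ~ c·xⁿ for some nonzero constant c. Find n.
5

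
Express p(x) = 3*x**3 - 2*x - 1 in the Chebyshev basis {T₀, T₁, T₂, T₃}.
-T₀ + (1/4)T₁ + (3/4)T₃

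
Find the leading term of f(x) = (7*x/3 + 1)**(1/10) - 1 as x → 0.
7*x/30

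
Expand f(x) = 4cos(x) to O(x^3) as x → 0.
4 - 2*x**2 + O(x**3)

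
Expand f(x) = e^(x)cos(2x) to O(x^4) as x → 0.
1 + x - 3*x**2/2 - 11*x**3/6 + O(x**4)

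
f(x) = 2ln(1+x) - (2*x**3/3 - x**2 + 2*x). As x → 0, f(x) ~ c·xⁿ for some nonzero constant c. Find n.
4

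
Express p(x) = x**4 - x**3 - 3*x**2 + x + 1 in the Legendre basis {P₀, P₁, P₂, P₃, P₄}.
(1/5)P₀ + (2/5)P₁ + (-10/7)P₂ + (-2/5)P₃ + (8/35)P₄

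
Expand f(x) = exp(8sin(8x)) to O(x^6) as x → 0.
1 + 64*x + 2048*x**2 + 43008*x**3 + 655360*x**4 + 113278976*x**5/15 + O(x**6)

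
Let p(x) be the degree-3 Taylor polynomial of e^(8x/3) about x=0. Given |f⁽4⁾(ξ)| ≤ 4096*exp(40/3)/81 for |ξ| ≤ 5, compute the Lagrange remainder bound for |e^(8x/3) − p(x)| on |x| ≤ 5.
320000*exp(40/3)/243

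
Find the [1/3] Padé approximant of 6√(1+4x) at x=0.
(21*x + 6)/(x**3 - x**2 + 3*x/2 + 1)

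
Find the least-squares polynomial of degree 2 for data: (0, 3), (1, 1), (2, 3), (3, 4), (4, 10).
103/35 + (-181/70)x + (15/14)x²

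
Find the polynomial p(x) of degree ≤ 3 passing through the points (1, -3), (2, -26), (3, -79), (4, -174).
-2*x**3 - 3*x**2 + 2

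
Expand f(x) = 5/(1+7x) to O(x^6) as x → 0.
5 - 35*x + 245*x**2 - 1715*x**3 + 12005*x**4 - 84035*x**5 + O(x**6)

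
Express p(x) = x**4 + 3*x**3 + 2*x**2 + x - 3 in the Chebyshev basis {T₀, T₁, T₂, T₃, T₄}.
(-13/8)T₀ + (13/4)T₁ + (3/2)T₂ + (3/4)T₃ + (1/8)T₄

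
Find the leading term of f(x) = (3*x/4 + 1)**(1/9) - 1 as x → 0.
x/12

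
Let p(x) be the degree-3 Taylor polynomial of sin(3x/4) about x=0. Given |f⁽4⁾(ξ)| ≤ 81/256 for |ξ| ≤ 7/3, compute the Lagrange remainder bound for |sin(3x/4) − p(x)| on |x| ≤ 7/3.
2401/6144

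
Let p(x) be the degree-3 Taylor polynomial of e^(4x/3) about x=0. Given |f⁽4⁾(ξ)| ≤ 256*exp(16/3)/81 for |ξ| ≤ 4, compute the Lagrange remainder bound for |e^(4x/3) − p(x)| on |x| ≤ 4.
8192*exp(16/3)/243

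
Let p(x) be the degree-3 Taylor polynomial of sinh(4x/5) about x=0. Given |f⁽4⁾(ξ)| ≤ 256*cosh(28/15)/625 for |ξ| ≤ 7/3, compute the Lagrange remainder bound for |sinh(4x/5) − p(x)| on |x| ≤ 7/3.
76832*cosh(28/15)/151875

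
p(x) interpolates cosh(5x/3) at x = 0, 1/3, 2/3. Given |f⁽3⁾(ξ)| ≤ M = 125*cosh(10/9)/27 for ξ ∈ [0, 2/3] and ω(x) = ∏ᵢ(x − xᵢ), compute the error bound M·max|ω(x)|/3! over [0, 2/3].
125*sqrt(3)*cosh(10/9)/19683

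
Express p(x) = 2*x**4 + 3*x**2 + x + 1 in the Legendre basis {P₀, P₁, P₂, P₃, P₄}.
(12/5)P₀ + P₁ + (22/7)P₂ + (16/35)P₄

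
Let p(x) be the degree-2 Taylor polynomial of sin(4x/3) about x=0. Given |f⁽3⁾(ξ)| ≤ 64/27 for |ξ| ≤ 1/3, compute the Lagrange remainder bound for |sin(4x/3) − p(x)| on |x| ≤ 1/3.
32/2187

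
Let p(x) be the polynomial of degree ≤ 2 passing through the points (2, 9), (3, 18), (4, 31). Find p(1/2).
3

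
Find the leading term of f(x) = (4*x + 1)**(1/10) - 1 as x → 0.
2*x/5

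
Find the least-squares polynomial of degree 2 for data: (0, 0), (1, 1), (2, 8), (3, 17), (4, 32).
-4/35 + (-4/7)x + (15/7)x²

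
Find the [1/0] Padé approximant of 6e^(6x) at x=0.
36*x + 6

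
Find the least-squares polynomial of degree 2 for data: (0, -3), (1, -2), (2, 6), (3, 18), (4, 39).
-102/35 + (-76/35)x + (22/7)x²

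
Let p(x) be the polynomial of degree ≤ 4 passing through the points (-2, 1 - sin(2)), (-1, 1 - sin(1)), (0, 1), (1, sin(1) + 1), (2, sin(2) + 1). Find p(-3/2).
-7*sin(1)/8 - 5*sin(2)/16 + 1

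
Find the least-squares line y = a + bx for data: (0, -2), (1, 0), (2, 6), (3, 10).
a = -14/5, b = 21/5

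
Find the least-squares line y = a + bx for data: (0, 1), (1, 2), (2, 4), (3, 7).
a = 1/2, b = 2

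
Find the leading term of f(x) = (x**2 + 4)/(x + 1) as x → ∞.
x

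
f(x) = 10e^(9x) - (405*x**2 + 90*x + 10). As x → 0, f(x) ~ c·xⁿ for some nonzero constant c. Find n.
3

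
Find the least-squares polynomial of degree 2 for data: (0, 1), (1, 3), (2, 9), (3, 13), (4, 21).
29/35 + (15/7)x + (5/7)x²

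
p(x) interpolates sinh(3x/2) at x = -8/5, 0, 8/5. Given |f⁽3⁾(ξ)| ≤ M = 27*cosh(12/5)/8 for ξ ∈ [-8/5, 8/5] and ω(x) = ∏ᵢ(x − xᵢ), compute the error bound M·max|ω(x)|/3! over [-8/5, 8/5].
64*sqrt(3)*cosh(12/5)/125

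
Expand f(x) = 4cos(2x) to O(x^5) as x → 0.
4 - 8*x**2 + 8*x**4/3 + O(x**5)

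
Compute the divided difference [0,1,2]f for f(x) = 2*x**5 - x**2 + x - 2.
29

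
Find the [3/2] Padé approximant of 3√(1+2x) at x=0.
(3*x**3/4 + 27*x**2/4 + 9*x + 3)/(3*x**2/4 + 2*x + 1)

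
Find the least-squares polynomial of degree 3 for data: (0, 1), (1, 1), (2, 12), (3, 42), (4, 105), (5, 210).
58/63 + (-313/378)x + (-149/252)x² + (197/108)x³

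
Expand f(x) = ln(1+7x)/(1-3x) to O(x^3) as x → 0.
7*x - 7*x**2/2 + O(x**3)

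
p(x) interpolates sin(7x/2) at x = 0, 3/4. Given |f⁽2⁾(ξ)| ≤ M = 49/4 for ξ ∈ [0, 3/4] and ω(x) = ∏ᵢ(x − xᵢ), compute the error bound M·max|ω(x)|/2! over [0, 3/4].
441/512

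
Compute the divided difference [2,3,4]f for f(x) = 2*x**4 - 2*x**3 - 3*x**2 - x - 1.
89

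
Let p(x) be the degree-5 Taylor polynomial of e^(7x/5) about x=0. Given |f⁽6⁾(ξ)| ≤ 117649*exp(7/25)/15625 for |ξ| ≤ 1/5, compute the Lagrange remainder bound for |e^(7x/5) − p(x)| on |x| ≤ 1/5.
117649*exp(7/25)/175781250000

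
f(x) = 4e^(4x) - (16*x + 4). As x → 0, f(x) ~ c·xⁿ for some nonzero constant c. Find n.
2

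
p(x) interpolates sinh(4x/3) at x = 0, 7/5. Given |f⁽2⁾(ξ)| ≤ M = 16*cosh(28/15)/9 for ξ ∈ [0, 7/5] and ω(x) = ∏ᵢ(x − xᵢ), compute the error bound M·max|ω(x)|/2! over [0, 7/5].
98*cosh(28/15)/225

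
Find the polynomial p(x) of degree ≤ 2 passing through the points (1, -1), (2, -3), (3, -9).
-2*x**2 + 4*x - 3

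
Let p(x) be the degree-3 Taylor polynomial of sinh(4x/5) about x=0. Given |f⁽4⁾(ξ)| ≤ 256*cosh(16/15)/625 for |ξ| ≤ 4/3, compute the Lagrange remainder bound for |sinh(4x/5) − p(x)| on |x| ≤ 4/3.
8192*cosh(16/15)/151875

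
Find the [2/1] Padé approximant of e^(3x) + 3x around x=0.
(-3*x**2/2 + 5*x + 1)/(1 - x)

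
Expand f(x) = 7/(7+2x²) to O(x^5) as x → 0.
1 - 2*x**2/7 + 4*x**4/49 + O(x**5)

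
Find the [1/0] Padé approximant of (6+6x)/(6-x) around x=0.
7*x/6 + 1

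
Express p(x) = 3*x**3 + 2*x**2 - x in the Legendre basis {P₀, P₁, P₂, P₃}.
(2/3)P₀ + (4/5)P₁ + (4/3)P₂ + (6/5)P₃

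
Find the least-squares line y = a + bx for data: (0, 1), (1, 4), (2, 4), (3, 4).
a = 19/10, b = 9/10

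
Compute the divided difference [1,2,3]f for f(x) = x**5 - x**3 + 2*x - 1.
84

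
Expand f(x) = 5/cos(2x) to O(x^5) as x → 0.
5 + 10*x**2 + 50*x**4/3 + O(x**5)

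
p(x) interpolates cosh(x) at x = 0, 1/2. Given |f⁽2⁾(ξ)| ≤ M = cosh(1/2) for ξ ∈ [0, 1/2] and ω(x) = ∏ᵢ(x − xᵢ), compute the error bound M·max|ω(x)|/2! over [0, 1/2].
cosh(1/2)/32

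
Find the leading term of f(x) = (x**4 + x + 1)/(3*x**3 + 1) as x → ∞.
x/3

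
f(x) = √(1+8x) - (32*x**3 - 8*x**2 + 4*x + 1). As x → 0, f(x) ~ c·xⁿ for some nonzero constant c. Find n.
4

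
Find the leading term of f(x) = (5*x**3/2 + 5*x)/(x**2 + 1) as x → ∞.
5*x/2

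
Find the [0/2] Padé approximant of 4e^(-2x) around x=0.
4/(2*x**2 + 2*x + 1)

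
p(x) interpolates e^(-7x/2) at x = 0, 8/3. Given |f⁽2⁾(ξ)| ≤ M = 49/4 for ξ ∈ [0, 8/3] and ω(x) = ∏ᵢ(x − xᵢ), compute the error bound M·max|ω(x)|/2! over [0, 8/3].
98/9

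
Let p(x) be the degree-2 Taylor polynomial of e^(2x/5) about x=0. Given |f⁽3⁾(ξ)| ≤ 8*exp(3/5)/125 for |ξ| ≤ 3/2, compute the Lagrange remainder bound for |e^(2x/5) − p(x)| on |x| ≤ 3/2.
9*exp(3/5)/250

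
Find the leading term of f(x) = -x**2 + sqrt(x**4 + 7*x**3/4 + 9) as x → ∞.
7*x/8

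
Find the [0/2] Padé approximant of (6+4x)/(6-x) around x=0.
1/(5*x**2/9 - 5*x/6 + 1)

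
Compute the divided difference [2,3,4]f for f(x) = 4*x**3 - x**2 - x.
35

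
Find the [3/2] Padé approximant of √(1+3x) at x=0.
(27*x**3/32 + 81*x**2/16 + 9*x/2 + 1)/(27*x**2/16 + 3*x + 1)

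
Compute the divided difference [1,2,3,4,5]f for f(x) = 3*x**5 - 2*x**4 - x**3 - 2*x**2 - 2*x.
43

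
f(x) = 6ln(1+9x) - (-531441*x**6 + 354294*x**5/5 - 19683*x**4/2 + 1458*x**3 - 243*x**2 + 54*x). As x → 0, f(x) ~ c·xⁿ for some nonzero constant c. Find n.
7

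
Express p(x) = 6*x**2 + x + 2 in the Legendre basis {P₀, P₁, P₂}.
(4)P₀ + P₁ + (4)P₂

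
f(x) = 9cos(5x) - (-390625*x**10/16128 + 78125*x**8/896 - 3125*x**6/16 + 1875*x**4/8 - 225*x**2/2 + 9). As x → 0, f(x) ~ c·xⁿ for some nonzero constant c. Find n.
12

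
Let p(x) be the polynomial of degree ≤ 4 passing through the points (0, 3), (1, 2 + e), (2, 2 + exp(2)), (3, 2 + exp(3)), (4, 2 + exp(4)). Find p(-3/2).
-385*exp(3)/32 - 693*e/32 + 1411/128 + 315*exp(4)/128 + 1485*exp(2)/64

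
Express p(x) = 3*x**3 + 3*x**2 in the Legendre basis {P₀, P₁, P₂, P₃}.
P₀ + (9/5)P₁ + (2)P₂ + (6/5)P₃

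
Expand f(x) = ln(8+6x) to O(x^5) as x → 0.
log(8) + 3*x/4 - 9*x**2/32 + 9*x**3/64 - 81*x**4/1024 + O(x**5)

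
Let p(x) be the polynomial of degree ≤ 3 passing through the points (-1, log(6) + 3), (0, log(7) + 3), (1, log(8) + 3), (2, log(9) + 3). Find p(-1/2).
log(2**(3/8)*3**(7/16)*7**(15/16)/2) + 3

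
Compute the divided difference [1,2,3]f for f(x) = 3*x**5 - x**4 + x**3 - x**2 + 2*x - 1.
250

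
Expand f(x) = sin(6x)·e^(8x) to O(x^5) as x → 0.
6*x + 48*x**2 + 156*x**3 + 224*x**4 + O(x**5)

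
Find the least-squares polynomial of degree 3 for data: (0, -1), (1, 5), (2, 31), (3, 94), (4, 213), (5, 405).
-64/63 + (841/378)x + (8/9)x² + (161/54)x³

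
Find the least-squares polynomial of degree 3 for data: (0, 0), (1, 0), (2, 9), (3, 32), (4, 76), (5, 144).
1/21 + (-185/63)x + (40/21)x² + (8/9)x³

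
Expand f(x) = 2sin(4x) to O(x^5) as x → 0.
8*x - 64*x**3/3 + O(x**5)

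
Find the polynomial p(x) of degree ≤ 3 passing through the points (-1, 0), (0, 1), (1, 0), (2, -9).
-x**3 - x**2 + x + 1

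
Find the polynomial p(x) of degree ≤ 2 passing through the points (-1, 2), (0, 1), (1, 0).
1 - x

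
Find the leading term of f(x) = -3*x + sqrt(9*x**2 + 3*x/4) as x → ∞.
1/8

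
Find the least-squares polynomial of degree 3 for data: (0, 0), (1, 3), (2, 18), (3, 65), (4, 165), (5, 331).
3/14 + (137/84)x + (-5/2)x² + (37/12)x³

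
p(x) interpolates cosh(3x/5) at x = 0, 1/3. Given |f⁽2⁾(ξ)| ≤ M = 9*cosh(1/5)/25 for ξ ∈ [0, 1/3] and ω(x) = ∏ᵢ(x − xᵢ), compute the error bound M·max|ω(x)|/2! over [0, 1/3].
cosh(1/5)/200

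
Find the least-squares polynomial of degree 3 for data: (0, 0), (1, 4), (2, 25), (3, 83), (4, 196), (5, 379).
11/63 + (-17/378)x + (101/252)x² + (319/108)x³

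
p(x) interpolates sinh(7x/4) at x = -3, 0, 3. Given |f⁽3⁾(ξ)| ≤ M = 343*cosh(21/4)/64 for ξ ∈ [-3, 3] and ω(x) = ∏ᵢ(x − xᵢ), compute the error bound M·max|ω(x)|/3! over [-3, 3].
343*sqrt(3)*cosh(21/4)/64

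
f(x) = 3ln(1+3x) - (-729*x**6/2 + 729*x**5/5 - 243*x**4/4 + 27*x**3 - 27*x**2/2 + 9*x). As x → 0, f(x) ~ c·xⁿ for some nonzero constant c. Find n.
7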